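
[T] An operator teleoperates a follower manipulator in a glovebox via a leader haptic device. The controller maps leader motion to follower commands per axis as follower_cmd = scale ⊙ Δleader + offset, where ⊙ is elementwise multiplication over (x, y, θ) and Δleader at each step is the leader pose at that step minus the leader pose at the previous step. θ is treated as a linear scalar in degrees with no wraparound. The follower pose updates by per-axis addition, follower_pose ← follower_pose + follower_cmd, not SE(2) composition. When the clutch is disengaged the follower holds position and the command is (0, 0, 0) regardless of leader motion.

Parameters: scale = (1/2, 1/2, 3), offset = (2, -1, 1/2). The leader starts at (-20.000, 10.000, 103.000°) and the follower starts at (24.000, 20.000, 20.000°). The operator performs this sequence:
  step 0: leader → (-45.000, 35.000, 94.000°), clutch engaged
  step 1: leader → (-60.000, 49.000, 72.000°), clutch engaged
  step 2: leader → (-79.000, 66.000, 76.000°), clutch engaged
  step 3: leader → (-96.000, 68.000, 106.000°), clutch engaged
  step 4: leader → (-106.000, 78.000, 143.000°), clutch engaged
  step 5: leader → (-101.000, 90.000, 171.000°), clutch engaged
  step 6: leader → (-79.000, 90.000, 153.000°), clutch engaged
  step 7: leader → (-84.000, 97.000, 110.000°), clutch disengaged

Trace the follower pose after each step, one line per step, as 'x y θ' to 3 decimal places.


13.500 31.500 -6.500
8.000 37.500 -72.000
0.500 45.000 -59.500
-6.000 45.000 31.000
-9.000 49.000 142.500
-4.500 54.000 227.000
8.500 53.000 173.500
8.500 53.000 173.500

step 0: Δleader=(-25.000, 25.000, -9.000°), engaged; cmd=(-10.500, 11.500, -26.500°) → follower=(13.500, 31.500, -6.500°)
step 1: Δleader=(-15.000, 14.000, -22.000°), engaged; cmd=(-5.500, 6.000, -65.500°) → follower=(8.000, 37.500, -72.000°)
step 2: Δleader=(-19.000, 17.000, 4.000°), engaged; cmd=(-7.500, 7.500, 12.500°) → follower=(0.500, 45.000, -59.500°)
step 3: Δleader=(-17.000, 2.000, 30.000°), engaged; cmd=(-6.500, 0.000, 90.500°) → follower=(-6.000, 45.000, 31.000°)
step 4: Δleader=(-10.000, 10.000, 37.000°), engaged; cmd=(-3.000, 4.000, 111.500°) → follower=(-9.000, 49.000, 142.500°)
step 5: Δleader=(5.000, 12.000, 28.000°), engaged; cmd=(4.500, 5.000, 84.500°) → follower=(-4.500, 54.000, 227.000°)
step 6: Δleader=(22.000, 0.000, -18.000°), engaged; cmd=(13.000, -1.000, -53.500°) → follower=(8.500, 53.000, 173.500°)
step 7: Δleader=(-5.000, 7.000, -43.000°), disengaged; cmd=(0,0,0) → follower holds at (8.500, 53.000, 173.500°)


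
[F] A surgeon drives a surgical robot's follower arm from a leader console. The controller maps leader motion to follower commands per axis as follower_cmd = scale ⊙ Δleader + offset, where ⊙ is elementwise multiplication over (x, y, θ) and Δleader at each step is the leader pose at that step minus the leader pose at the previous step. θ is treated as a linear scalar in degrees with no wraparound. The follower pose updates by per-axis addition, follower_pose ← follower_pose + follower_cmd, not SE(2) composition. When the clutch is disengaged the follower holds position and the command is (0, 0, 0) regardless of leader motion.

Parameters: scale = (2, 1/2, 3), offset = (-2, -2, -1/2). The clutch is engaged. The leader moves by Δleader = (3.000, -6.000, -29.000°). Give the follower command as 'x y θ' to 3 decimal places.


4.000 -5.000 -87.500

axis x: 2·3.000 + -2 = 4.000
axis y: 1/2·-6.000 + -2 = -5.000
axis θ: 3·-29.000 + -1/2 = -87.500


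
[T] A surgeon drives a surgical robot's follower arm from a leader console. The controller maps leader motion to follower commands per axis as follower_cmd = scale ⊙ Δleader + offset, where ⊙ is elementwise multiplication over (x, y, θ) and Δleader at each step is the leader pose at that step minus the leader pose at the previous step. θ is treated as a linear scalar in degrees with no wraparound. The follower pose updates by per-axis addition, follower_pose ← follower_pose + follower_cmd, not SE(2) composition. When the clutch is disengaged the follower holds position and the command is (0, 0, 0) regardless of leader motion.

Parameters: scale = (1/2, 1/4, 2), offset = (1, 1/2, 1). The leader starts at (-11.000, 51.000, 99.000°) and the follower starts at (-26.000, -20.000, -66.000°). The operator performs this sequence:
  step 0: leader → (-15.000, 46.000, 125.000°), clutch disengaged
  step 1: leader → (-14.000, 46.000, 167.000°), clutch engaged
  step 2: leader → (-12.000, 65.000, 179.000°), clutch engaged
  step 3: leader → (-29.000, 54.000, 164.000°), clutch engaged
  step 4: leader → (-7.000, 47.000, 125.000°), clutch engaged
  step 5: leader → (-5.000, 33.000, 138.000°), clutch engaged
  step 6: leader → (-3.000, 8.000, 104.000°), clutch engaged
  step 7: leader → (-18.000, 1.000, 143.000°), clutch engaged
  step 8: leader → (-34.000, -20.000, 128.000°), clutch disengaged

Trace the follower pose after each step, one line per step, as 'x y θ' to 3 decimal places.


step 0: Δleader=(-4.000, -5.000, 26.000°), disengaged; cmd=(0,0,0) → follower holds at (-26.000, -20.000, -66.000°)
step 1: Δleader=(1.000, 0.000, 42.000°), engaged; cmd=(1.500, 0.500, 85.000°) → follower=(-24.500, -19.500, 19.000°)
step 2: Δleader=(2.000, 19.000, 12.000°), engaged; cmd=(2.000, 5.250, 25.000°) → follower=(-22.500, -14.250, 44.000°)
step 3: Δleader=(-17.000, -11.000, -15.000°), engaged; cmd=(-7.500, -2.250, -29.000°) → follower=(-30.000, -16.500, 15.000°)
step 4: Δleader=(22.000, -7.000, -39.000°), engaged; cmd=(12.000, -1.250, -77.000°) → follower=(-18.000, -17.750, -62.000°)
step 5: Δleader=(2.000, -14.000, 13.000°), engaged; cmd=(2.000, -3.000, 27.000°) → follower=(-16.000, -20.750, -35.000°)
step 6: Δleader=(2.000, -25.000, -34.000°), engaged; cmd=(2.000, -5.750, -67.000°) → follower=(-14.000, -26.500, -102.000°)
step 7: Δleader=(-15.000, -7.000, 39.000°), engaged; cmd=(-6.500, -1.250, 79.000°) → follower=(-20.500, -27.750, -23.000°)
step 8: Δleader=(-16.000, -21.000, -15.000°), disengaged; cmd=(0,0,0) → follower holds at (-20.500, -27.750, -23.000°)

-26.000 -20.000 -66.000
-24.500 -19.500 19.000
-22.500 -14.250 44.000
-30.000 -16.500 15.000
-18.000 -17.750 -62.000
-16.000 -20.750 -35.000
-14.000 -26.500 -102.000
-20.500 -27.750 -23.000
-20.500 -27.750 -23.000


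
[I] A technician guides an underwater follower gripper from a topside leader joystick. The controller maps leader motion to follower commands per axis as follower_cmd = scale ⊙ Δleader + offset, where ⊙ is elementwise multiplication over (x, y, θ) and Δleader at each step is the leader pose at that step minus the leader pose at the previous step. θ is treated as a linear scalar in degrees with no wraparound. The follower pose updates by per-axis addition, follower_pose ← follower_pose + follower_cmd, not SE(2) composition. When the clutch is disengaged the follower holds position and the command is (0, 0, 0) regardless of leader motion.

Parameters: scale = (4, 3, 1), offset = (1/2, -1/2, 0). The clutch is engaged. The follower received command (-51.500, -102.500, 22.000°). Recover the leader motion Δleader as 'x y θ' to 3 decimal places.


-13.000 -34.000 22.000

axis x: (-51.500 − 1/2) / (4) = -13.000
axis y: (-102.500 − -1/2) / (3) = -34.000
axis θ: (22.000 − 0) / (1) = 22.000


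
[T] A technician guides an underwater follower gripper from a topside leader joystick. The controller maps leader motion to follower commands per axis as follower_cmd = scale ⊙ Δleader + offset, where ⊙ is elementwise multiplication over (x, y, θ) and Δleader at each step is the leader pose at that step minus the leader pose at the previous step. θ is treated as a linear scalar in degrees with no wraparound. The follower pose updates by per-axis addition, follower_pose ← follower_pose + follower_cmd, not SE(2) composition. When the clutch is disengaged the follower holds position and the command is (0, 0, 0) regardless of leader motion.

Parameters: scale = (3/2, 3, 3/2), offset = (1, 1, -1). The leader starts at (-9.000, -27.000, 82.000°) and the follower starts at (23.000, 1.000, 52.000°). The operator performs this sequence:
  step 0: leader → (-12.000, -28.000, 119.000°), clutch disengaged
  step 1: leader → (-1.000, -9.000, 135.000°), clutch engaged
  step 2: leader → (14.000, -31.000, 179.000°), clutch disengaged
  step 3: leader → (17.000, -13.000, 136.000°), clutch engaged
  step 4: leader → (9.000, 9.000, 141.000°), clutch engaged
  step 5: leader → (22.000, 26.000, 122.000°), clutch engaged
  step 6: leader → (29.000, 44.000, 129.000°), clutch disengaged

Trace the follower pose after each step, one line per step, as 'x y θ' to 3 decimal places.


step 0: Δleader=(-3.000, -1.000, 37.000°), disengaged; cmd=(0,0,0) → follower holds at (23.000, 1.000, 52.000°)
step 1: Δleader=(11.000, 19.000, 16.000°), engaged; cmd=(17.500, 58.000, 23.000°) → follower=(40.500, 59.000, 75.000°)
step 2: Δleader=(15.000, -22.000, 44.000°), disengaged; cmd=(0,0,0) → follower holds at (40.500, 59.000, 75.000°)
step 3: Δleader=(3.000, 18.000, -43.000°), engaged; cmd=(5.500, 55.000, -65.500°) → follower=(46.000, 114.000, 9.500°)
step 4: Δleader=(-8.000, 22.000, 5.000°), engaged; cmd=(-11.000, 67.000, 6.500°) → follower=(35.000, 181.000, 16.000°)
step 5: Δleader=(13.000, 17.000, -19.000°), engaged; cmd=(20.500, 52.000, -29.500°) → follower=(55.500, 233.000, -13.500°)
step 6: Δleader=(7.000, 18.000, 7.000°), disengaged; cmd=(0,0,0) → follower holds at (55.500, 233.000, -13.500°)

23.000 1.000 52.000
40.500 59.000 75.000
40.500 59.000 75.000
46.000 114.000 9.500
35.000 181.000 16.000
55.500 233.000 -13.500
55.500 233.000 -13.500


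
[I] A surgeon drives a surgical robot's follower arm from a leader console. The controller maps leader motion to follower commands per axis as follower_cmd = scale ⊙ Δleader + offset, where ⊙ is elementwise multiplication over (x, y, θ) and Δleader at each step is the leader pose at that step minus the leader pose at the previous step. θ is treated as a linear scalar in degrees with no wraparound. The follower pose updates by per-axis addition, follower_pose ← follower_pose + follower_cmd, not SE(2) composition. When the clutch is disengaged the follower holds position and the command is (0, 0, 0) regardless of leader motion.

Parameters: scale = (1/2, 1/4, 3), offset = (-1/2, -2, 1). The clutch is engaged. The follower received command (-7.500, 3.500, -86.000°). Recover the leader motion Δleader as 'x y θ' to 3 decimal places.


-14.000 22.000 -29.000

axis x: (-7.500 − -1/2) / (1/2) = -14.000
axis y: (3.500 − -2) / (1/4) = 22.000
axis θ: (-86.000 − 1) / (3) = -29.000


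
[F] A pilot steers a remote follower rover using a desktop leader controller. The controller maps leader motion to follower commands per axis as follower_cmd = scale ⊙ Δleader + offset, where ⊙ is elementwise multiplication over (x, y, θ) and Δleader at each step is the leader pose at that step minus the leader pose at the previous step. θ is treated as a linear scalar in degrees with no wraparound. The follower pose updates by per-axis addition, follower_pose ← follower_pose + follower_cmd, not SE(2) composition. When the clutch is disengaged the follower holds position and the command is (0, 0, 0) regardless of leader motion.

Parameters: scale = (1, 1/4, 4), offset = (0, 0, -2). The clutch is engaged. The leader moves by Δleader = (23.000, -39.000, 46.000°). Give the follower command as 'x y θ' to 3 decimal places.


23.000 -9.750 182.000

axis x: 1·23.000 + 0 = 23.000
axis y: 1/4·-39.000 + 0 = -9.750
axis θ: 4·46.000 + -2 = 182.000


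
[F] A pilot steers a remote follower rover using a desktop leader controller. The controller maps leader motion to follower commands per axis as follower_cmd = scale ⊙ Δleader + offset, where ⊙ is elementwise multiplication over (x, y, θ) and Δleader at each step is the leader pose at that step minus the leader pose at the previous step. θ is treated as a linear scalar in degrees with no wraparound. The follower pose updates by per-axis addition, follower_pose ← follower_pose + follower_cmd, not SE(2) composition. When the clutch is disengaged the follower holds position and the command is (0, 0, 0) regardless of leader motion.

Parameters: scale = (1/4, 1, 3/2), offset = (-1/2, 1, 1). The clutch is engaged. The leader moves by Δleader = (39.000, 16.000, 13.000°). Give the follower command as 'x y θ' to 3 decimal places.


axis x: 1/4·39.000 + -1/2 = 9.250
axis y: 1·16.000 + 1 = 17.000
axis θ: 3/2·13.000 + 1 = 20.500

9.250 17.000 20.500


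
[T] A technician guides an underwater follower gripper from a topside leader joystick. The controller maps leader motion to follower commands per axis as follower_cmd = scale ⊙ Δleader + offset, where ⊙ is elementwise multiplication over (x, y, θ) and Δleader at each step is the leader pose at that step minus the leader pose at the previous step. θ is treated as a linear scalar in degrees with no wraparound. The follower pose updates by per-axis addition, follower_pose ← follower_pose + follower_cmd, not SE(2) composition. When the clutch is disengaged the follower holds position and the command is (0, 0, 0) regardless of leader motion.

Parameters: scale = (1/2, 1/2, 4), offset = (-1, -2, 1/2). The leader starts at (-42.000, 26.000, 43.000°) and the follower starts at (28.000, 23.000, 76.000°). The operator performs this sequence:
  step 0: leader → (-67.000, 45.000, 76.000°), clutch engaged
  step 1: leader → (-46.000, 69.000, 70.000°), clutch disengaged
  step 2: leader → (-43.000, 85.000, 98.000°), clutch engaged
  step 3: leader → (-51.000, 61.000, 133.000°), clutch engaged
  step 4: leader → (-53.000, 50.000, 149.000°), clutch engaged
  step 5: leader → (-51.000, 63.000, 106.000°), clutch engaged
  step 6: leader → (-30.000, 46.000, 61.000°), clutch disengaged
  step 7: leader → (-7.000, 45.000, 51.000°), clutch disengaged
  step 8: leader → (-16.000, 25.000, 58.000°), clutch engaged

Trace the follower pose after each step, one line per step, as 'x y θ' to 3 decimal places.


step 0: Δleader=(-25.000, 19.000, 33.000°), engaged; cmd=(-13.500, 7.500, 132.500°) → follower=(14.500, 30.500, 208.500°)
step 1: Δleader=(21.000, 24.000, -6.000°), disengaged; cmd=(0,0,0) → follower holds at (14.500, 30.500, 208.500°)
step 2: Δleader=(3.000, 16.000, 28.000°), engaged; cmd=(0.500, 6.000, 112.500°) → follower=(15.000, 36.500, 321.000°)
step 3: Δleader=(-8.000, -24.000, 35.000°), engaged; cmd=(-5.000, -14.000, 140.500°) → follower=(10.000, 22.500, 461.500°)
step 4: Δleader=(-2.000, -11.000, 16.000°), engaged; cmd=(-2.000, -7.500, 64.500°) → follower=(8.000, 15.000, 526.000°)
step 5: Δleader=(2.000, 13.000, -43.000°), engaged; cmd=(0.000, 4.500, -171.500°) → follower=(8.000, 19.500, 354.500°)
step 6: Δleader=(21.000, -17.000, -45.000°), disengaged; cmd=(0,0,0) → follower holds at (8.000, 19.500, 354.500°)
step 7: Δleader=(23.000, -1.000, -10.000°), disengaged; cmd=(0,0,0) → follower holds at (8.000, 19.500, 354.500°)
step 8: Δleader=(-9.000, -20.000, 7.000°), engaged; cmd=(-5.500, -12.000, 28.500°) → follower=(2.500, 7.500, 383.000°)

14.500 30.500 208.500
14.500 30.500 208.500
15.000 36.500 321.000
10.000 22.500 461.500
8.000 15.000 526.000
8.000 19.500 354.500
8.000 19.500 354.500
8.000 19.500 354.500
2.500 7.500 383.000


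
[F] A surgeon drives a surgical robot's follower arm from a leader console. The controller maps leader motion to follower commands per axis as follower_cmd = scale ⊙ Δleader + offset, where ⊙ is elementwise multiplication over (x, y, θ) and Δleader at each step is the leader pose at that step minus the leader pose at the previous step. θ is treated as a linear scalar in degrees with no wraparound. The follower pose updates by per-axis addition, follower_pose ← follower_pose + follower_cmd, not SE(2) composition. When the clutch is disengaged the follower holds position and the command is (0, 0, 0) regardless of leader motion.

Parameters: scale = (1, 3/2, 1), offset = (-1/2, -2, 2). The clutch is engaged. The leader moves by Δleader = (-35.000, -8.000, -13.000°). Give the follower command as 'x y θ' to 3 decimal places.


axis x: 1·-35.000 + -1/2 = -35.500
axis y: 3/2·-8.000 + -2 = -14.000
axis θ: 1·-13.000 + 2 = -11.000

-35.500 -14.000 -11.000


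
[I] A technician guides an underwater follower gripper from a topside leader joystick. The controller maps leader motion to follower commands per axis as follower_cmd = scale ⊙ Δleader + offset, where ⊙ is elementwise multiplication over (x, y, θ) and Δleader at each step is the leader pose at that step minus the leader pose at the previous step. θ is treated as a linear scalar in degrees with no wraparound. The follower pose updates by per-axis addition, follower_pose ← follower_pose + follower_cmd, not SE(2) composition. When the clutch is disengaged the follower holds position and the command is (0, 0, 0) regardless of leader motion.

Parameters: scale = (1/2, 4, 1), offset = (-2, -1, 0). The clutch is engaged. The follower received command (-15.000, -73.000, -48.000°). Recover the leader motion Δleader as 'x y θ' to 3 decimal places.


-26.000 -18.000 -48.000

axis x: (-15.000 − -2) / (1/2) = -26.000
axis y: (-73.000 − -1) / (4) = -18.000
axis θ: (-48.000 − 0) / (1) = -48.000


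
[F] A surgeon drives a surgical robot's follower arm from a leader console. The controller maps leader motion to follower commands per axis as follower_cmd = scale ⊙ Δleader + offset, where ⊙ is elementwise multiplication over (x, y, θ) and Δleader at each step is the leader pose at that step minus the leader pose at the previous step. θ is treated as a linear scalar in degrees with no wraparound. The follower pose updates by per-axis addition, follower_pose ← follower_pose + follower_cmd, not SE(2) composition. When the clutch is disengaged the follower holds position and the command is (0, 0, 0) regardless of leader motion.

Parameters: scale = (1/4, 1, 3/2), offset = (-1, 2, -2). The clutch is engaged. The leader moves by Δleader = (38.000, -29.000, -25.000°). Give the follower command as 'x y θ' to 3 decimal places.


axis x: 1/4·38.000 + -1 = 8.500
axis y: 1·-29.000 + 2 = -27.000
axis θ: 3/2·-25.000 + -2 = -39.500

8.500 -27.000 -39.500


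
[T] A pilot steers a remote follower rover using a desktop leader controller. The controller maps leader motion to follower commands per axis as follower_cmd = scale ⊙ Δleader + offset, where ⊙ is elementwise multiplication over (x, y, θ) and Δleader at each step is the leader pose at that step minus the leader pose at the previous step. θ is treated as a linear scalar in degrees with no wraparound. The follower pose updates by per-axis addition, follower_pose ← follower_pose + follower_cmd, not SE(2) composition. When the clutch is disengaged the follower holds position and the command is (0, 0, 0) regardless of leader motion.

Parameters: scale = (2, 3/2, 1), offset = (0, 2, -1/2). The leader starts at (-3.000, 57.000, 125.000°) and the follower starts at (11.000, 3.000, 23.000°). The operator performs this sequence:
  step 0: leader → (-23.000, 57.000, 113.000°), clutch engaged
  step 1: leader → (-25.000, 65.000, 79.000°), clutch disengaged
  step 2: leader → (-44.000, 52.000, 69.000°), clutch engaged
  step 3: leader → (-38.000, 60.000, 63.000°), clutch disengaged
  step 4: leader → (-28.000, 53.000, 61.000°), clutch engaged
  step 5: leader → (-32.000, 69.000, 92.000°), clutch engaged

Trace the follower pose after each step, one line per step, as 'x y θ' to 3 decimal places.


step 0: Δleader=(-20.000, 0.000, -12.000°), engaged; cmd=(-40.000, 2.000, -12.500°) → follower=(-29.000, 5.000, 10.500°)
step 1: Δleader=(-2.000, 8.000, -34.000°), disengaged; cmd=(0,0,0) → follower holds at (-29.000, 5.000, 10.500°)
step 2: Δleader=(-19.000, -13.000, -10.000°), engaged; cmd=(-38.000, -17.500, -10.500°) → follower=(-67.000, -12.500, 0.000°)
step 3: Δleader=(6.000, 8.000, -6.000°), disengaged; cmd=(0,0,0) → follower holds at (-67.000, -12.500, 0.000°)
step 4: Δleader=(10.000, -7.000, -2.000°), engaged; cmd=(20.000, -8.500, -2.500°) → follower=(-47.000, -21.000, -2.500°)
step 5: Δleader=(-4.000, 16.000, 31.000°), engaged; cmd=(-8.000, 26.000, 30.500°) → follower=(-55.000, 5.000, 28.000°)

-29.000 5.000 10.500
-29.000 5.000 10.500
-67.000 -12.500 0.000
-67.000 -12.500 0.000
-47.000 -21.000 -2.500
-55.000 5.000 28.000


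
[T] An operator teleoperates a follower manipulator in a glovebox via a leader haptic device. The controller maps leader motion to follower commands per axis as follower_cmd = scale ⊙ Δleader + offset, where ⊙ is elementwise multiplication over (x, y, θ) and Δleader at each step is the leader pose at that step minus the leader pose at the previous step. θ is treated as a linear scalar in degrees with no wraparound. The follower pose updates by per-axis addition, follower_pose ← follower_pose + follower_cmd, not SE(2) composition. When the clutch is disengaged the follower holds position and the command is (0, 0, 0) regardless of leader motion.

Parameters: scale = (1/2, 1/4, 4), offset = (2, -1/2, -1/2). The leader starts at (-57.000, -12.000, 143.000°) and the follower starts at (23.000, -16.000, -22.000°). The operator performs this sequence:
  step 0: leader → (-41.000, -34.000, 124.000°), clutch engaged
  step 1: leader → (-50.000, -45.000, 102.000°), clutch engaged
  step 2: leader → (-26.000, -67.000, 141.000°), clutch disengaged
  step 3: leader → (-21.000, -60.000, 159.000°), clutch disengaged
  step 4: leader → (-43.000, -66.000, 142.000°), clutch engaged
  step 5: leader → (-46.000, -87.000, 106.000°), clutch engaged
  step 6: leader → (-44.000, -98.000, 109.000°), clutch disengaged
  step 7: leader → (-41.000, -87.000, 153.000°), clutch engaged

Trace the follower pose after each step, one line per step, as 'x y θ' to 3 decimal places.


step 0: Δleader=(16.000, -22.000, -19.000°), engaged; cmd=(10.000, -6.000, -76.500°) → follower=(33.000, -22.000, -98.500°)
step 1: Δleader=(-9.000, -11.000, -22.000°), engaged; cmd=(-2.500, -3.250, -88.500°) → follower=(30.500, -25.250, -187.000°)
step 2: Δleader=(24.000, -22.000, 39.000°), disengaged; cmd=(0,0,0) → follower holds at (30.500, -25.250, -187.000°)
step 3: Δleader=(5.000, 7.000, 18.000°), disengaged; cmd=(0,0,0) → follower holds at (30.500, -25.250, -187.000°)
step 4: Δleader=(-22.000, -6.000, -17.000°), engaged; cmd=(-9.000, -2.000, -68.500°) → follower=(21.500, -27.250, -255.500°)
step 5: Δleader=(-3.000, -21.000, -36.000°), engaged; cmd=(0.500, -5.750, -144.500°) → follower=(22.000, -33.000, -400.000°)
step 6: Δleader=(2.000, -11.000, 3.000°), disengaged; cmd=(0,0,0) → follower holds at (22.000, -33.000, -400.000°)
step 7: Δleader=(3.000, 11.000, 44.000°), engaged; cmd=(3.500, 2.250, 175.500°) → follower=(25.500, -30.750, -224.500°)

33.000 -22.000 -98.500
30.500 -25.250 -187.000
30.500 -25.250 -187.000
30.500 -25.250 -187.000
21.500 -27.250 -255.500
22.000 -33.000 -400.000
22.000 -33.000 -400.000
25.500 -30.750 -224.500


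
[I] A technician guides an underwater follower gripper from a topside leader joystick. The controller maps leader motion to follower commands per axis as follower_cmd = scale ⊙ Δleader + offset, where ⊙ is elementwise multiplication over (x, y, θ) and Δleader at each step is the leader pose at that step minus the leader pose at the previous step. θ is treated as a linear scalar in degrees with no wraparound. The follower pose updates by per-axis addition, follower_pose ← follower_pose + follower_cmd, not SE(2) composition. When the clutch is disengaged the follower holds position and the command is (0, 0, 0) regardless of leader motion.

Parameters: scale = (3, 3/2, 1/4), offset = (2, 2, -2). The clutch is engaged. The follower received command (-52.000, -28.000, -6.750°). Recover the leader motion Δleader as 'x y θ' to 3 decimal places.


-18.000 -20.000 -19.000

axis x: (-52.000 − 2) / (3) = -18.000
axis y: (-28.000 − 2) / (3/2) = -20.000
axis θ: (-6.750 − -2) / (1/4) = -19.000


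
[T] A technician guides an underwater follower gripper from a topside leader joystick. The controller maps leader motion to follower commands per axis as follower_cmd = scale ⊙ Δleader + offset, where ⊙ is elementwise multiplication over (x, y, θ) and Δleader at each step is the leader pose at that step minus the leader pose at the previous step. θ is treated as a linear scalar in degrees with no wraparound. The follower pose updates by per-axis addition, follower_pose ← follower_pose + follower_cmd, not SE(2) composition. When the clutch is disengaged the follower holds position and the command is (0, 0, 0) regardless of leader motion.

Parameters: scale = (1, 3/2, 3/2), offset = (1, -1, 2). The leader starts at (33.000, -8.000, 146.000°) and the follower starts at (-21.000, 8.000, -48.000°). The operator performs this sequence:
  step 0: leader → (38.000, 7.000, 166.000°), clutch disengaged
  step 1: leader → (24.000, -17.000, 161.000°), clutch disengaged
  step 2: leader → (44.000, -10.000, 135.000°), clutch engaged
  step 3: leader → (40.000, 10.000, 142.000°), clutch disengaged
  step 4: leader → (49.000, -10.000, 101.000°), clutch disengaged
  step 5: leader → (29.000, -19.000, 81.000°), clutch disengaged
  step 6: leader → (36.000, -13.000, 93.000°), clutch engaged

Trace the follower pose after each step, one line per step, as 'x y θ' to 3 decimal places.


-21.000 8.000 -48.000
-21.000 8.000 -48.000
0.000 17.500 -85.000
0.000 17.500 -85.000
0.000 17.500 -85.000
0.000 17.500 -85.000
8.000 25.500 -65.000

step 0: Δleader=(5.000, 15.000, 20.000°), disengaged; cmd=(0,0,0) → follower holds at (-21.000, 8.000, -48.000°)
step 1: Δleader=(-14.000, -24.000, -5.000°), disengaged; cmd=(0,0,0) → follower holds at (-21.000, 8.000, -48.000°)
step 2: Δleader=(20.000, 7.000, -26.000°), engaged; cmd=(21.000, 9.500, -37.000°) → follower=(0.000, 17.500, -85.000°)
step 3: Δleader=(-4.000, 20.000, 7.000°), disengaged; cmd=(0,0,0) → follower holds at (0.000, 17.500, -85.000°)
step 4: Δleader=(9.000, -20.000, -41.000°), disengaged; cmd=(0,0,0) → follower holds at (0.000, 17.500, -85.000°)
step 5: Δleader=(-20.000, -9.000, -20.000°), disengaged; cmd=(0,0,0) → follower holds at (0.000, 17.500, -85.000°)
step 6: Δleader=(7.000, 6.000, 12.000°), engaged; cmd=(8.000, 8.000, 20.000°) → follower=(8.000, 25.500, -65.000°)


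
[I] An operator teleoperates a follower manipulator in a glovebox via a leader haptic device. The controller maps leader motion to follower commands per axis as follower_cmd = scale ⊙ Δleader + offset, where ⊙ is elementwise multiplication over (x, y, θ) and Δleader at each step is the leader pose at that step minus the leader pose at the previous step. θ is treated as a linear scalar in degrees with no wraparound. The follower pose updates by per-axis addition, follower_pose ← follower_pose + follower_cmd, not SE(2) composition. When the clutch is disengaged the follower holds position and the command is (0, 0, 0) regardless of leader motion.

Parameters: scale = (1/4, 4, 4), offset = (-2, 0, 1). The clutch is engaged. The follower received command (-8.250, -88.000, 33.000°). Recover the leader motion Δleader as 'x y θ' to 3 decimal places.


axis x: (-8.250 − -2) / (1/4) = -25.000
axis y: (-88.000 − 0) / (4) = -22.000
axis θ: (33.000 − 1) / (4) = 8.000

-25.000 -22.000 8.000


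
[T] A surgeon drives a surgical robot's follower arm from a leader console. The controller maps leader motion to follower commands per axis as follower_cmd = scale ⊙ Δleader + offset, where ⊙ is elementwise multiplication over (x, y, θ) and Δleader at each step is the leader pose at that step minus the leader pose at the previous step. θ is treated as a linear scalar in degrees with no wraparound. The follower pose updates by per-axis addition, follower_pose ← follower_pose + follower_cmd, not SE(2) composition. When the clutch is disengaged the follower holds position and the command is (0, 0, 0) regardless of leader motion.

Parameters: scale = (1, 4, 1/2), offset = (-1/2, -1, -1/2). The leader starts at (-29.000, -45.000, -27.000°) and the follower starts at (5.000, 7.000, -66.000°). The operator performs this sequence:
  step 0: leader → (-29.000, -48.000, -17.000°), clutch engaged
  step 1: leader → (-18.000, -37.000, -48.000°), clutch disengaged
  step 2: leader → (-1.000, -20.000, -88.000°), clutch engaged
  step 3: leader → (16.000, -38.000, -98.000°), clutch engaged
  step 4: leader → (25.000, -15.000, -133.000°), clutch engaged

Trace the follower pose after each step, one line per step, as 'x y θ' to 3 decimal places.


4.500 -6.000 -61.500
4.500 -6.000 -61.500
21.000 61.000 -82.000
37.500 -12.000 -87.500
46.000 79.000 -105.500

step 0: Δleader=(0.000, -3.000, 10.000°), engaged; cmd=(-0.500, -13.000, 4.500°) → follower=(4.500, -6.000, -61.500°)
step 1: Δleader=(11.000, 11.000, -31.000°), disengaged; cmd=(0,0,0) → follower holds at (4.500, -6.000, -61.500°)
step 2: Δleader=(17.000, 17.000, -40.000°), engaged; cmd=(16.500, 67.000, -20.500°) → follower=(21.000, 61.000, -82.000°)
step 3: Δleader=(17.000, -18.000, -10.000°), engaged; cmd=(16.500, -73.000, -5.500°) → follower=(37.500, -12.000, -87.500°)
step 4: Δleader=(9.000, 23.000, -35.000°), engaged; cmd=(8.500, 91.000, -18.000°) → follower=(46.000, 79.000, -105.500°)


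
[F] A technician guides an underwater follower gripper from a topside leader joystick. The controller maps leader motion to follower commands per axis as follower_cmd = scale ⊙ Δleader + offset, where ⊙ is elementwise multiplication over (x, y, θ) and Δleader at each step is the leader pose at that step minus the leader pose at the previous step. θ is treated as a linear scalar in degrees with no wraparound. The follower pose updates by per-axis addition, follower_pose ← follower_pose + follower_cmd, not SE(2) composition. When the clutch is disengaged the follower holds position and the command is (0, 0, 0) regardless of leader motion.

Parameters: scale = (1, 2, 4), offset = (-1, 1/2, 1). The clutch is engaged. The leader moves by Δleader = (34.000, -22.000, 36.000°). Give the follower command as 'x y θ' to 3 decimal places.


33.000 -43.500 145.000

axis x: 1·34.000 + -1 = 33.000
axis y: 2·-22.000 + 1/2 = -43.500
axis θ: 4·36.000 + 1 = 145.000


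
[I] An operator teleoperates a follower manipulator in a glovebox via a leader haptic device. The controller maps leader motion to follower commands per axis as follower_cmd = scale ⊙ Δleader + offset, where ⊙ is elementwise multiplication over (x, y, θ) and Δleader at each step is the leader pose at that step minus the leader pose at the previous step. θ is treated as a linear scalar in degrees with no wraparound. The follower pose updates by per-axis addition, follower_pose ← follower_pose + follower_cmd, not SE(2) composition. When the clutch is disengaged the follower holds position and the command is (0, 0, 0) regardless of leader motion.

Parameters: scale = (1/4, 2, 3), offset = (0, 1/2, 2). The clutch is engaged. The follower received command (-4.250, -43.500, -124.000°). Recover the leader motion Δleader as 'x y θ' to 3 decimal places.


axis x: (-4.250 − 0) / (1/4) = -17.000
axis y: (-43.500 − 1/2) / (2) = -22.000
axis θ: (-124.000 − 2) / (3) = -42.000

-17.000 -22.000 -42.000


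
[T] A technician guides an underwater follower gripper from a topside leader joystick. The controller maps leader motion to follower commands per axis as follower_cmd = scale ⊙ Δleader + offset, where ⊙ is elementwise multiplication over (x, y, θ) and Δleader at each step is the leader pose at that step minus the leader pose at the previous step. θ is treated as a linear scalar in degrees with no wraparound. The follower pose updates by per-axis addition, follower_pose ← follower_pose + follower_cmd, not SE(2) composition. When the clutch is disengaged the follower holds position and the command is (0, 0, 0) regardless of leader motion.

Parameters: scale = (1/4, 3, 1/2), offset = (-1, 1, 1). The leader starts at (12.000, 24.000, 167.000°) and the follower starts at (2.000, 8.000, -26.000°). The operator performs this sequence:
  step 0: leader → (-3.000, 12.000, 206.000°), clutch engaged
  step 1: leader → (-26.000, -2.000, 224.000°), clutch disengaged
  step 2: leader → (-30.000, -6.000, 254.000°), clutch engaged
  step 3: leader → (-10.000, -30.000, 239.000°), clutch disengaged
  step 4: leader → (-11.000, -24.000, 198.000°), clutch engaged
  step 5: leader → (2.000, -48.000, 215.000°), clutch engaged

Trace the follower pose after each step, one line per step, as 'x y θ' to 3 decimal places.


step 0: Δleader=(-15.000, -12.000, 39.000°), engaged; cmd=(-4.750, -35.000, 20.500°) → follower=(-2.750, -27.000, -5.500°)
step 1: Δleader=(-23.000, -14.000, 18.000°), disengaged; cmd=(0,0,0) → follower holds at (-2.750, -27.000, -5.500°)
step 2: Δleader=(-4.000, -4.000, 30.000°), engaged; cmd=(-2.000, -11.000, 16.000°) → follower=(-4.750, -38.000, 10.500°)
step 3: Δleader=(20.000, -24.000, -15.000°), disengaged; cmd=(0,0,0) → follower holds at (-4.750, -38.000, 10.500°)
step 4: Δleader=(-1.000, 6.000, -41.000°), engaged; cmd=(-1.250, 19.000, -19.500°) → follower=(-6.000, -19.000, -9.000°)
step 5: Δleader=(13.000, -24.000, 17.000°), engaged; cmd=(2.250, -71.000, 9.500°) → follower=(-3.750, -90.000, 0.500°)

-2.750 -27.000 -5.500
-2.750 -27.000 -5.500
-4.750 -38.000 10.500
-4.750 -38.000 10.500
-6.000 -19.000 -9.000
-3.750 -90.000 0.500


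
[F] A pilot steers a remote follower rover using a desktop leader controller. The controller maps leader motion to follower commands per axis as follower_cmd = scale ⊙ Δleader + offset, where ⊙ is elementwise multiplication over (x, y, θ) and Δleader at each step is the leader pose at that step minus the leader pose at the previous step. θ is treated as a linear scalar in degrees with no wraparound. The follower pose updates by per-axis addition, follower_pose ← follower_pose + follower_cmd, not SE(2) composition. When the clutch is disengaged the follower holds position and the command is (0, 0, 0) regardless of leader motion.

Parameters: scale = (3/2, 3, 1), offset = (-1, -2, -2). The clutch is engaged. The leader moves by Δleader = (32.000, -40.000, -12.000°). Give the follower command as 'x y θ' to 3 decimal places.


axis x: 3/2·32.000 + -1 = 47.000
axis y: 3·-40.000 + -2 = -122.000
axis θ: 1·-12.000 + -2 = -14.000

47.000 -122.000 -14.000


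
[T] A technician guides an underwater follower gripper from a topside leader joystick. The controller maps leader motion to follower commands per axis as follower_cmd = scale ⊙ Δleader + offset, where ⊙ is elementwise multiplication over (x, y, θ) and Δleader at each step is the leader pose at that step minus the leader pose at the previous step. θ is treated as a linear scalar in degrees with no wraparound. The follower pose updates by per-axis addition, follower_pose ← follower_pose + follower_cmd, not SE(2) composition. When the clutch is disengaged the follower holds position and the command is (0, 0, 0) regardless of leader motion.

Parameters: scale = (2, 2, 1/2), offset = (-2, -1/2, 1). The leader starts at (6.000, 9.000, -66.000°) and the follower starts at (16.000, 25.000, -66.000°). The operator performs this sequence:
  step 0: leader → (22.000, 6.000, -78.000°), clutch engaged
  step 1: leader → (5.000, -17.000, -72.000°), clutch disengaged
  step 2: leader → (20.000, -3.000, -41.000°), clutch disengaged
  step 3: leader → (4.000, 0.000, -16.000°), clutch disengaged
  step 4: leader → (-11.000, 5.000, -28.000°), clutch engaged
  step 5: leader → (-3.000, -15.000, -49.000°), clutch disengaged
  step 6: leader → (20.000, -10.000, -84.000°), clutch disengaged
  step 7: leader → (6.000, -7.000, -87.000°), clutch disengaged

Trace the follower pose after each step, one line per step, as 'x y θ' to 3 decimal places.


46.000 18.500 -71.000
46.000 18.500 -71.000
46.000 18.500 -71.000
46.000 18.500 -71.000
14.000 28.000 -76.000
14.000 28.000 -76.000
14.000 28.000 -76.000
14.000 28.000 -76.000

step 0: Δleader=(16.000, -3.000, -12.000°), engaged; cmd=(30.000, -6.500, -5.000°) → follower=(46.000, 18.500, -71.000°)
step 1: Δleader=(-17.000, -23.000, 6.000°), disengaged; cmd=(0,0,0) → follower holds at (46.000, 18.500, -71.000°)
step 2: Δleader=(15.000, 14.000, 31.000°), disengaged; cmd=(0,0,0) → follower holds at (46.000, 18.500, -71.000°)
step 3: Δleader=(-16.000, 3.000, 25.000°), disengaged; cmd=(0,0,0) → follower holds at (46.000, 18.500, -71.000°)
step 4: Δleader=(-15.000, 5.000, -12.000°), engaged; cmd=(-32.000, 9.500, -5.000°) → follower=(14.000, 28.000, -76.000°)
step 5: Δleader=(8.000, -20.000, -21.000°), disengaged; cmd=(0,0,0) → follower holds at (14.000, 28.000, -76.000°)
step 6: Δleader=(23.000, 5.000, -35.000°), disengaged; cmd=(0,0,0) → follower holds at (14.000, 28.000, -76.000°)
step 7: Δleader=(-14.000, 3.000, -3.000°), disengaged; cmd=(0,0,0) → follower holds at (14.000, 28.000, -76.000°)


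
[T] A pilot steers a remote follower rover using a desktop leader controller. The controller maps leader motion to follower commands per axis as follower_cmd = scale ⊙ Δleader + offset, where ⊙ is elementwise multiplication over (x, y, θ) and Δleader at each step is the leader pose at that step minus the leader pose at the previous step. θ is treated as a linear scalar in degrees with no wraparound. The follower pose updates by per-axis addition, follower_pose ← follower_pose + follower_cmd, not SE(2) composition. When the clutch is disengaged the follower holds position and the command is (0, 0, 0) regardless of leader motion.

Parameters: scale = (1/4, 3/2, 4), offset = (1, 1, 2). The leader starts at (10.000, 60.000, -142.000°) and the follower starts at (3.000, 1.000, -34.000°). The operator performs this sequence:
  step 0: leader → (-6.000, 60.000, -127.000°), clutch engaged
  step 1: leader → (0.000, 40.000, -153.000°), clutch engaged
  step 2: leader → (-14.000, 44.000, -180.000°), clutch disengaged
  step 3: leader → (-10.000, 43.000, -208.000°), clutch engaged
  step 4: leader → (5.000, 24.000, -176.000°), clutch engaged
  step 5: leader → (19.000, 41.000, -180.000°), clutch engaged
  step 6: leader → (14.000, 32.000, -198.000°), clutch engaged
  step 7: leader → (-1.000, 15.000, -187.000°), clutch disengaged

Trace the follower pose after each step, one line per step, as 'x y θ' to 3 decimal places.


step 0: Δleader=(-16.000, 0.000, 15.000°), engaged; cmd=(-3.000, 1.000, 62.000°) → follower=(0.000, 2.000, 28.000°)
step 1: Δleader=(6.000, -20.000, -26.000°), engaged; cmd=(2.500, -29.000, -102.000°) → follower=(2.500, -27.000, -74.000°)
step 2: Δleader=(-14.000, 4.000, -27.000°), disengaged; cmd=(0,0,0) → follower holds at (2.500, -27.000, -74.000°)
step 3: Δleader=(4.000, -1.000, -28.000°), engaged; cmd=(2.000, -0.500, -110.000°) → follower=(4.500, -27.500, -184.000°)
step 4: Δleader=(15.000, -19.000, 32.000°), engaged; cmd=(4.750, -27.500, 130.000°) → follower=(9.250, -55.000, -54.000°)
step 5: Δleader=(14.000, 17.000, -4.000°), engaged; cmd=(4.500, 26.500, -14.000°) → follower=(13.750, -28.500, -68.000°)
step 6: Δleader=(-5.000, -9.000, -18.000°), engaged; cmd=(-0.250, -12.500, -70.000°) → follower=(13.500, -41.000, -138.000°)
step 7: Δleader=(-15.000, -17.000, 11.000°), disengaged; cmd=(0,0,0) → follower holds at (13.500, -41.000, -138.000°)

0.000 2.000 28.000
2.500 -27.000 -74.000
2.500 -27.000 -74.000
4.500 -27.500 -184.000
9.250 -55.000 -54.000
13.750 -28.500 -68.000
13.500 -41.000 -138.000
13.500 -41.000 -138.000
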